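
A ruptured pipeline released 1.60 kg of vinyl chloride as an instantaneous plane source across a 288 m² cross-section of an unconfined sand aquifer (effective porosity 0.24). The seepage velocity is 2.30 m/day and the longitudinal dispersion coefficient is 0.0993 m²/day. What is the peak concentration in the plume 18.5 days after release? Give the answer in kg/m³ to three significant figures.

The peak of an instantaneous 1D plume sits at x = vt; there the Gaussian factor is 1 and C_max = M/(n_e·A·√(4πDt)), where n_e·A is the pore area the mass is dissolved in.
√(4πDt) = √(4π × 0.0993 × 18.5) = 4.805 m, so C_max = 1.60/(0.24 × 288 × 4.805) = 0.00482 kg/m³.

0.00482 kg/m³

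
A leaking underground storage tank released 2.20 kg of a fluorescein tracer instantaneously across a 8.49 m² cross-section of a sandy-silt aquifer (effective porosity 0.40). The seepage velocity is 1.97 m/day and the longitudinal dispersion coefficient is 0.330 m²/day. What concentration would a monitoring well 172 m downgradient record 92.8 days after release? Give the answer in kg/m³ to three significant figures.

For an instantaneous plane source, C(x,t) = M/(n_e·A·√(4πDt)) · exp(−(x−vt)²/(4Dt)), with n_e·A the pore (flow) area.
Plume center vt = 1.97 × 92.8 = 182.816 m, so the well at 172 m is 10.816 m upgradient of the peak.
√(4πDt) = 19.62 m, giving peak height M/(n_e·A·√(4πDt)) = 2.20/(0.40 × 8.49 × 19.62) = 0.03302 kg/m³.
(x−vt)²/(4Dt) = (-10.816)²/(4 × 0.330 × 92.8) = 0.9550; exp(−0.9550) = 0.3848.
C = 0.03302 × 0.3848 = 0.0127 kg/m³.

0.0127 kg/m³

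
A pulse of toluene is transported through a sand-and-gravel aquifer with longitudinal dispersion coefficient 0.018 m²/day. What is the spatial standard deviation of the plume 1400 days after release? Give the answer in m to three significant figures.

7.10 m

Dispersive spreading gives a Gaussian with σ² = 2Dt; advection only shifts the center.
σ = √(2 × 0.018 × 1400) = 7.10 m.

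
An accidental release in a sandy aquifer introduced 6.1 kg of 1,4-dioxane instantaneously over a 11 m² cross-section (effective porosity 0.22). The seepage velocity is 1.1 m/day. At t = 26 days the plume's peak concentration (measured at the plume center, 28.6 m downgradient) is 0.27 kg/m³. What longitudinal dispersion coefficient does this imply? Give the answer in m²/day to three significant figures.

0.267 m²/day

At the plume center C_max = M/(n_e·A·√(4πDt)), so D = M²/(4πt·(n_e·A·C_max)²).
n_e·A·C_max = 0.22 × 11 × 0.27 = 0.6534 kg/m.
D = 6.1²/(4π × 26 × 0.6534²) = 0.267 m²/day.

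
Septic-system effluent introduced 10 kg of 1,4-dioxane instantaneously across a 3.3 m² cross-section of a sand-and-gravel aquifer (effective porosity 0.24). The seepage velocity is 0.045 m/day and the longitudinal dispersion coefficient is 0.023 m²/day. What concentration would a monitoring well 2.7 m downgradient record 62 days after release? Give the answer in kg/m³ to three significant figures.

2.98 kg/m³

For an instantaneous plane source, C(x,t) = M/(n_e·A·√(4πDt)) · exp(−(x−vt)²/(4Dt)), with n_e·A the pore (flow) area.
Plume center vt = 0.045 × 62 = 2.79 m, so the well at 2.7 m is 0.09 m upgradient of the peak.
√(4πDt) = 4.233 m, giving peak height M/(n_e·A·√(4πDt)) = 10/(0.24 × 3.3 × 4.233) = 2.983 kg/m³.
(x−vt)²/(4Dt) = (-0.09)²/(4 × 0.023 × 62) = 0.001420; exp(−0.001420) = 0.9986.
C = 2.983 × 0.9986 = 2.98 kg/m³.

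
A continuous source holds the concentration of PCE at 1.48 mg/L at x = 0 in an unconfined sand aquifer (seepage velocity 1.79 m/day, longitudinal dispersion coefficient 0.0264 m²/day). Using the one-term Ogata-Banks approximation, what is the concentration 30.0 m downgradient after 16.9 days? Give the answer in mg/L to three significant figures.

0.895 mg/L

For a continuous step input, C/C₀ ≈ ½·erfc((x−vt)/(2√(Dt))).
vt = 1.79 × 16.9 = 30.251 m and 2√(Dt) = 2√(0.0264 × 16.9) = 1.336 m.
Argument (x−vt)/(2√(Dt)) = (30.0 − 30.251)/1.336 = -0.1879; ½·erfc(-0.1879) = 0.6048.
C = 1.48 × 0.6048 = 0.895 mg/L.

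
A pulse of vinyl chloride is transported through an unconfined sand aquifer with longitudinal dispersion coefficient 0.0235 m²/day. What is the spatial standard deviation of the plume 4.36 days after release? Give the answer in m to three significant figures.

0.453 m

Dispersive spreading gives a Gaussian with σ² = 2Dt; advection only shifts the center.
σ = √(2 × 0.0235 × 4.36) = 0.453 m.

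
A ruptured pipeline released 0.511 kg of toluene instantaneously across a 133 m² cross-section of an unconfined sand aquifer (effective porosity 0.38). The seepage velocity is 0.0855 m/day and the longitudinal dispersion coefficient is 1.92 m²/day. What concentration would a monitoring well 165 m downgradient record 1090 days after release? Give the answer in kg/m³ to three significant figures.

For an instantaneous plane source, C(x,t) = M/(n_e·A·√(4πDt)) · exp(−(x−vt)²/(4Dt)), with n_e·A the pore (flow) area.
Plume center vt = 0.0855 × 1090 = 93.195 m, so the well at 165 m is 71.805 m downgradient of the peak.
√(4πDt) = 162.2 m, giving peak height M/(n_e·A·√(4πDt)) = 0.511/(0.38 × 133 × 162.2) = 6.234e-05 kg/m³.
(x−vt)²/(4Dt) = (71.805)²/(4 × 1.92 × 1090) = 0.6159; exp(−0.6159) = 0.5402.
C = 6.234e-05 × 0.5402 = 3.37e-05 kg/m³.

3.37e-05 kg/m³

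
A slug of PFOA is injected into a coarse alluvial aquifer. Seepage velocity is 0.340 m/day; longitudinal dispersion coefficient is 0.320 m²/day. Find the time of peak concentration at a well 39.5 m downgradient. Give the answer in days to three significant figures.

113 days

For the 1D instantaneous-source solution, setting ∂C/∂t = 0 at fixed x gives v²t² + 2Dt − x² = 0, so t = (√(D² + v²x²) − D)/v².
√(D² + v²x²) = √(0.320² + 0.340² × 39.5²) = 13.43; v² = 0.1156.
t = (13.43 − 0.320)/0.1156 = 113 days (vs. the pure-advection estimate x/v = 116 d).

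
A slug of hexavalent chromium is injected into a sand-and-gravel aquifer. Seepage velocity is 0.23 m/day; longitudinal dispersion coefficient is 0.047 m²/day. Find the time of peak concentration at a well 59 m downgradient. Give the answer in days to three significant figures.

For the 1D instantaneous-source solution, setting ∂C/∂t = 0 at fixed x gives v²t² + 2Dt − x² = 0, so t = (√(D² + v²x²) − D)/v².
√(D² + v²x²) = √(0.047² + 0.23² × 59²) = 13.57; v² = 0.0529.
t = (13.57 − 0.047)/0.0529 = 256 days (vs. the pure-advection estimate x/v = 257 d).

256 days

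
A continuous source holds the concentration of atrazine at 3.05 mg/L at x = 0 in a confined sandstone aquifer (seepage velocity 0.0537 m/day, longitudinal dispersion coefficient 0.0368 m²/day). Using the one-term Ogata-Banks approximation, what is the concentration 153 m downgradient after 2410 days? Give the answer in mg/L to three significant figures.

For a continuous step input, C/C₀ ≈ ½·erfc((x−vt)/(2√(Dt))).
vt = 0.0537 × 2410 = 129.417 m and 2√(Dt) = 2√(0.0368 × 2410) = 18.83 m.
Argument (x−vt)/(2√(Dt)) = (153 − 129.417)/18.83 = 1.252; ½·erfc(1.252) = 0.03831.
C = 3.05 × 0.03831 = 0.117 mg/L.

0.117 mg/L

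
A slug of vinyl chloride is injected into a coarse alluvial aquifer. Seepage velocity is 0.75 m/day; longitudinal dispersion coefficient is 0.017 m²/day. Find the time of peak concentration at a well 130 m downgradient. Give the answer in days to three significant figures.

173 days

For the 1D instantaneous-source solution, setting ∂C/∂t = 0 at fixed x gives v²t² + 2Dt − x² = 0, so t = (√(D² + v²x²) − D)/v².
√(D² + v²x²) = √(0.017² + 0.75² × 130²) = 97.50; v² = 0.5625.
t = (97.50 − 0.017)/0.5625 = 173 days (vs. the pure-advection estimate x/v = 173 d).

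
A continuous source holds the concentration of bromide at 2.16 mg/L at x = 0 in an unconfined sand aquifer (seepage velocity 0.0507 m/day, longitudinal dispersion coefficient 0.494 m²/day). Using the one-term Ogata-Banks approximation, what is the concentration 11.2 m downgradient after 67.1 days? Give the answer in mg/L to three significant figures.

0.365 mg/L

For a continuous step input, C/C₀ ≈ ½·erfc((x−vt)/(2√(Dt))).
vt = 0.0507 × 67.1 = 3.40197 m and 2√(Dt) = 2√(0.494 × 67.1) = 11.51 m.
Argument (x−vt)/(2√(Dt)) = (11.2 − 3.40197)/11.51 = 0.6775; ½·erfc(0.6775) = 0.1690.
C = 2.16 × 0.1690 = 0.365 mg/L.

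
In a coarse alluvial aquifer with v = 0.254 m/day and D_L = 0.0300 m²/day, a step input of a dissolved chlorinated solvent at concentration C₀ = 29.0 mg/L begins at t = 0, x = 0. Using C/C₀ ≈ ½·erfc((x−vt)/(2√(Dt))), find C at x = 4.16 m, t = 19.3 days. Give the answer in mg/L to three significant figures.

21.9 mg/L

For a continuous step input, C/C₀ ≈ ½·erfc((x−vt)/(2√(Dt))).
vt = 0.254 × 19.3 = 4.9022 m and 2√(Dt) = 2√(0.0300 × 19.3) = 1.522 m.
Argument (x−vt)/(2√(Dt)) = (4.16 − 4.9022)/1.522 = -0.4876; ½·erfc(-0.4876) = 0.7548.
C = 29.0 × 0.7548 = 21.9 mg/L.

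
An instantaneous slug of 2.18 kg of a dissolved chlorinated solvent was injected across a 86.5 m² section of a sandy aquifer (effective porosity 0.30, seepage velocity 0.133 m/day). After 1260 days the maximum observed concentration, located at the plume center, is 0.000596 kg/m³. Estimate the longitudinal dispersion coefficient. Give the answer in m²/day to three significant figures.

1.25 m²/day

At the plume center C_max = M/(n_e·A·√(4πDt)), so D = M²/(4πt·(n_e·A·C_max)²).
n_e·A·C_max = 0.30 × 86.5 × 0.000596 = 0.01547 kg/m.
D = 2.18²/(4π × 1260 × 0.01547²) = 1.25 m²/day.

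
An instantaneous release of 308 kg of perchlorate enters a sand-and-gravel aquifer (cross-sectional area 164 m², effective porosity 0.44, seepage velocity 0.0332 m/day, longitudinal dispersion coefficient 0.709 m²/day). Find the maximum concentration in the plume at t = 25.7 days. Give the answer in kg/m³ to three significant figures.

The peak of an instantaneous 1D plume sits at x = vt; there the Gaussian factor is 1 and C_max = M/(n_e·A·√(4πDt)), where n_e·A is the pore area the mass is dissolved in.
√(4πDt) = √(4π × 0.709 × 25.7) = 15.13 m, so C_max = 308/(0.44 × 164 × 15.13) = 0.282 kg/m³.

0.282 kg/m³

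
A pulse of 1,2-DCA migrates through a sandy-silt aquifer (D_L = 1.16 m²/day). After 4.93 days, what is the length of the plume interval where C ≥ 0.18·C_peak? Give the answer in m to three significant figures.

12.5 m

The plume is Gaussian with σ = √(2Dt) = √(2 × 1.16 × 4.93) = 3.382 m.
C/C_peak = exp(−Δx²/(2σ²)) = 0.18 ⇒ Δx = σ·√(−2 ln 0.18) = 3.382 × 1.852 = 6.263 m.
Width = 2Δx = 12.5 m.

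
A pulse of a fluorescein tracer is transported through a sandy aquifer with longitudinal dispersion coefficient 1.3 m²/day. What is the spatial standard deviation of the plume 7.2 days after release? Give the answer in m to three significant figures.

4.33 m

Dispersive spreading gives a Gaussian with σ² = 2Dt; advection only shifts the center.
σ = √(2 × 1.3 × 7.2) = 4.33 m.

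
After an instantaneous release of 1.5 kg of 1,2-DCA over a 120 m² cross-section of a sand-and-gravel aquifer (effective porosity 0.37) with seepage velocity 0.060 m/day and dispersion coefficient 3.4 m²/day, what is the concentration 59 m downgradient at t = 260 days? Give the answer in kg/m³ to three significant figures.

0.000188 kg/m³

For an instantaneous plane source, C(x,t) = M/(n_e·A·√(4πDt)) · exp(−(x−vt)²/(4Dt)), with n_e·A the pore (flow) area.
Plume center vt = 0.060 × 260 = 15.6 m, so the well at 59 m is 43.4 m downgradient of the peak.
√(4πDt) = 105.4 m, giving peak height M/(n_e·A·√(4πDt)) = 1.5/(0.37 × 120 × 105.4) = 0.0003205 kg/m³.
(x−vt)²/(4Dt) = (43.4)²/(4 × 3.4 × 260) = 0.5327; exp(−0.5327) = 0.5870.
C = 0.0003205 × 0.5870 = 0.000188 kg/m³.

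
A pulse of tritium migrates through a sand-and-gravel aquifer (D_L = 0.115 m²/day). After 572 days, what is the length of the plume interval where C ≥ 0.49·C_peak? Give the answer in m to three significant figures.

27.4 m

The plume is Gaussian with σ = √(2Dt) = √(2 × 0.115 × 572) = 11.47 m.
C/C_peak = exp(−Δx²/(2σ²)) = 0.49 ⇒ Δx = σ·√(−2 ln 0.49) = 11.47 × 1.194 = 13.70 m.
Width = 2Δx = 27.4 m.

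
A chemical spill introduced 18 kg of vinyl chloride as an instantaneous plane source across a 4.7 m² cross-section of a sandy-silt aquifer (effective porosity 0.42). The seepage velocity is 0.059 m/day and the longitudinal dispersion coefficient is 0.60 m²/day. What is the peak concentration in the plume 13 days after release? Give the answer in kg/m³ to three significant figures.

0.921 kg/m³

The peak of an instantaneous 1D plume sits at x = vt; there the Gaussian factor is 1 and C_max = M/(n_e·A·√(4πDt)), where n_e·A is the pore area the mass is dissolved in.
√(4πDt) = √(4π × 0.60 × 13) = 9.900 m, so C_max = 18/(0.42 × 4.7 × 9.900) = 0.921 kg/m³.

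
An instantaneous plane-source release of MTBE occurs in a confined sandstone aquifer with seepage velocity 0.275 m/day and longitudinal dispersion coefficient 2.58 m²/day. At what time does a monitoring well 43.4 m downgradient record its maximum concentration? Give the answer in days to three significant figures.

For the 1D instantaneous-source solution, setting ∂C/∂t = 0 at fixed x gives v²t² + 2Dt − x² = 0, so t = (√(D² + v²x²) − D)/v².
√(D² + v²x²) = √(2.58² + 0.275² × 43.4²) = 12.21; v² = 0.075625.
t = (12.21 − 2.58)/0.075625 = 127 days (vs. the pure-advection estimate x/v = 158 d).

127 days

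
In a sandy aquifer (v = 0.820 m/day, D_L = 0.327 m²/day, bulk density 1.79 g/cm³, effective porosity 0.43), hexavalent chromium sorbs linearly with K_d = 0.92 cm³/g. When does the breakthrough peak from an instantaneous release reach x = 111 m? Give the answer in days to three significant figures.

Retardation factor R = 1 + ρ_b·K_d/n = 1 + 1.79 × 0.92/0.43 = 4.830.
Sorption retards both mechanisms: v_R = v/R = 0.1698 m/day, D_R = D/R = 0.06770 m²/day.
Peak time from v_R²t² + 2D_R t − x² = 0: t = (√(D_R² + v_R²x²) − D_R)/v_R².
√(D_R² + v_R²x²) = √(0.06770² + 0.1698² × 111²) = 18.85; v_R² = 0.02883.
t = (18.85 − 0.06770)/0.02883 = 651 days.

651 days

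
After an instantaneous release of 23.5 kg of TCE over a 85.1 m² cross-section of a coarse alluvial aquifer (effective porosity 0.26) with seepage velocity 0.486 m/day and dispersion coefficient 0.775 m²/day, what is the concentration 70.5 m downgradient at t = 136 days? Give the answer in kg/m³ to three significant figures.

0.0279 kg/m³

For an instantaneous plane source, C(x,t) = M/(n_e·A·√(4πDt)) · exp(−(x−vt)²/(4Dt)), with n_e·A the pore (flow) area.
Plume center vt = 0.486 × 136 = 66.096 m, so the well at 70.5 m is 4.404 m downgradient of the peak.
√(4πDt) = 36.39 m, giving peak height M/(n_e·A·√(4πDt)) = 23.5/(0.26 × 85.1 × 36.39) = 0.02919 kg/m³.
(x−vt)²/(4Dt) = (4.404)²/(4 × 0.775 × 136) = 0.04600; exp(−0.04600) = 0.9550.
C = 0.02919 × 0.9550 = 0.0279 kg/m³.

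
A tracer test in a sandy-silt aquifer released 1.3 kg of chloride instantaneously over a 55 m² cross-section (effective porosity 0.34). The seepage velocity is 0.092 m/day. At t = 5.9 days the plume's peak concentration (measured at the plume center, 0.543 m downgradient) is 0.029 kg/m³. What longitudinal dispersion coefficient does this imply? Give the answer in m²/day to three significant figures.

At the plume center C_max = M/(n_e·A·√(4πDt)), so D = M²/(4πt·(n_e·A·C_max)²).
n_e·A·C_max = 0.34 × 55 × 0.029 = 0.5423 kg/m.
D = 1.3²/(4π × 5.9 × 0.5423²) = 0.0775 m²/day.

0.0775 m²/day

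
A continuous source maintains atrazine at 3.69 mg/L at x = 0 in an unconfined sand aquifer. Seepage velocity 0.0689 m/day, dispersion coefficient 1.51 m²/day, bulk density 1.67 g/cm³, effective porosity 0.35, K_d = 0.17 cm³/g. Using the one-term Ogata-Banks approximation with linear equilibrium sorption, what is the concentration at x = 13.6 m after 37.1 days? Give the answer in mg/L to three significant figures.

0.224 mg/L

Retardation factor R = 1 + ρ_b·K_d/n = 1 + 1.67 × 0.17/0.35 = 1.811.
Sorption retards both mechanisms: v_R = v/R = 0.03805 m/day, D_R = D/R = 0.8338 m²/day.
v_R·t = 0.03805 × 37.1 = 1.411655 m; 2√(D_R t) = 11.12 m; argument = (13.6 − 1.411655)/11.12 = 1.096.
C = C₀ × ½·erfc(1.096) = 3.69 × 0.06057 = 0.224 mg/L.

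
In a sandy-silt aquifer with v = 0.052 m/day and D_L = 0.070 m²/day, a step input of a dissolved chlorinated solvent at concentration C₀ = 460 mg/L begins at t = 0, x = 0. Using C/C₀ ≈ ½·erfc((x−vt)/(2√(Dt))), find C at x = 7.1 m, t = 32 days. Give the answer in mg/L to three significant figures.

2.35 mg/L

For a continuous step input, C/C₀ ≈ ½·erfc((x−vt)/(2√(Dt))).
vt = 0.052 × 32 = 1.664 m and 2√(Dt) = 2√(0.070 × 32) = 2.993 m.
Argument (x−vt)/(2√(Dt)) = (7.1 − 1.664)/2.993 = 1.816; ½·erfc(1.816) = 0.005111.
C = 460 × 0.005111 = 2.35 mg/L.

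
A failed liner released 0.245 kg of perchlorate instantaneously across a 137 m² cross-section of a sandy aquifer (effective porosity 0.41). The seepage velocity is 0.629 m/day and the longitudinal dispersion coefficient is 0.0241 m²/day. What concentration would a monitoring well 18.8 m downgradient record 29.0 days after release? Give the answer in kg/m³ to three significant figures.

0.00132 kg/m³

For an instantaneous plane source, C(x,t) = M/(n_e·A·√(4πDt)) · exp(−(x−vt)²/(4Dt)), with n_e·A the pore (flow) area.
Plume center vt = 0.629 × 29.0 = 18.241 m, so the well at 18.8 m is 0.559 m downgradient of the peak.
√(4πDt) = 2.964 m, giving peak height M/(n_e·A·√(4πDt)) = 0.245/(0.41 × 137 × 2.964) = 0.001472 kg/m³.
(x−vt)²/(4Dt) = (0.559)²/(4 × 0.0241 × 29.0) = 0.1118; exp(−0.1118) = 0.8942.
C = 0.001472 × 0.8942 = 0.00132 kg/m³.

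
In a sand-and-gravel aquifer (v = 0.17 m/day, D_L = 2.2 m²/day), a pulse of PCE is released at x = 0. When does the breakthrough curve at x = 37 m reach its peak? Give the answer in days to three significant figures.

For the 1D instantaneous-source solution, setting ∂C/∂t = 0 at fixed x gives v²t² + 2Dt − x² = 0, so t = (√(D² + v²x²) − D)/v².
√(D² + v²x²) = √(2.2² + 0.17² × 37²) = 6.664; v² = 0.0289.
t = (6.664 − 2.2)/0.0289 = 154 days (vs. the pure-advection estimate x/v = 218 d).

154 days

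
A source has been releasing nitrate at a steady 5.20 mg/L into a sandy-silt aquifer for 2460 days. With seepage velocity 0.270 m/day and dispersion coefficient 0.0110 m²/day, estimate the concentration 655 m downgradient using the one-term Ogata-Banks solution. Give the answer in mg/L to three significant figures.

4.65 mg/L

For a continuous step input, C/C₀ ≈ ½·erfc((x−vt)/(2√(Dt))).
vt = 0.270 × 2460 = 664.2 m and 2√(Dt) = 2√(0.0110 × 2460) = 10.40 m.
Argument (x−vt)/(2√(Dt)) = (655 − 664.2)/10.40 = -0.8846; ½·erfc(-0.8846) = 0.8945.
C = 5.20 × 0.8945 = 4.65 mg/L.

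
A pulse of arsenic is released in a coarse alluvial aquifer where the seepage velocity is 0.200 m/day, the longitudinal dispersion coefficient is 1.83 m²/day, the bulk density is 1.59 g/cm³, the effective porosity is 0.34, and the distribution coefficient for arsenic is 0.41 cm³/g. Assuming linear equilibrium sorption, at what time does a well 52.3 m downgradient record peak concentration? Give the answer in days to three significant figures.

641 days

Retardation factor R = 1 + ρ_b·K_d/n = 1 + 1.59 × 0.41/0.34 = 2.917.
Sorption retards both mechanisms: v_R = v/R = 0.06856 m/day, D_R = D/R = 0.6274 m²/day.
Peak time from v_R²t² + 2D_R t − x² = 0: t = (√(D_R² + v_R²x²) − D_R)/v_R².
√(D_R² + v_R²x²) = √(0.6274² + 0.06856² × 52.3²) = 3.640; v_R² = 0.004700.
t = (3.640 − 0.6274)/0.004700 = 641 days.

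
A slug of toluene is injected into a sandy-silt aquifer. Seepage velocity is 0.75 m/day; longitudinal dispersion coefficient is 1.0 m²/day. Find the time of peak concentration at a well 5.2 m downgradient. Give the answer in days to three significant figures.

5.38 days

For the 1D instantaneous-source solution, setting ∂C/∂t = 0 at fixed x gives v²t² + 2Dt − x² = 0, so t = (√(D² + v²x²) − D)/v².
√(D² + v²x²) = √(1.0² + 0.75² × 5.2²) = 4.026; v² = 0.5625.
t = (4.026 − 1.0)/0.5625 = 5.38 days (vs. the pure-advection estimate x/v = 6.93 d).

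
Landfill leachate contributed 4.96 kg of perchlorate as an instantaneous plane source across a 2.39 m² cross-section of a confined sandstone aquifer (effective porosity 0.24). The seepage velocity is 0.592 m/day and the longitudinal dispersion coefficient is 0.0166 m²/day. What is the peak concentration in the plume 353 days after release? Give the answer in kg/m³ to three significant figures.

1.01 kg/m³

The peak of an instantaneous 1D plume sits at x = vt; there the Gaussian factor is 1 and C_max = M/(n_e·A·√(4πDt)), where n_e·A is the pore area the mass is dissolved in.
√(4πDt) = √(4π × 0.0166 × 353) = 8.581 m, so C_max = 4.96/(0.24 × 2.39 × 8.581) = 1.01 kg/m³.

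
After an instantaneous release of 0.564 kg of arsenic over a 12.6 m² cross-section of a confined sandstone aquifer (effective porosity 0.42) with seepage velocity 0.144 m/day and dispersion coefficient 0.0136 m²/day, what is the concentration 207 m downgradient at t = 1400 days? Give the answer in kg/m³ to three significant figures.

0.00470 kg/m³

For an instantaneous plane source, C(x,t) = M/(n_e·A·√(4πDt)) · exp(−(x−vt)²/(4Dt)), with n_e·A the pore (flow) area.
Plume center vt = 0.144 × 1400 = 201.6 m, so the well at 207 m is 5.4 m downgradient of the peak.
√(4πDt) = 15.47 m, giving peak height M/(n_e·A·√(4πDt)) = 0.564/(0.42 × 12.6 × 15.47) = 0.006889 kg/m³.
(x−vt)²/(4Dt) = (5.4)²/(4 × 0.0136 × 1400) = 0.3829; exp(−0.3829) = 0.6819.
C = 0.006889 × 0.6819 = 0.00470 kg/m³.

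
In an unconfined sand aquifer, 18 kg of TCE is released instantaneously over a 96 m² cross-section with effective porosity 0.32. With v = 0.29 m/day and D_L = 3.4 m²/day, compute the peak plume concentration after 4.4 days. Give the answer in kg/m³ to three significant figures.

The peak of an instantaneous 1D plume sits at x = vt; there the Gaussian factor is 1 and C_max = M/(n_e·A·√(4πDt)), where n_e·A is the pore area the mass is dissolved in.
√(4πDt) = √(4π × 3.4 × 4.4) = 13.71 m, so C_max = 18/(0.32 × 96 × 13.71) = 0.0427 kg/m³.

0.0427 kg/m³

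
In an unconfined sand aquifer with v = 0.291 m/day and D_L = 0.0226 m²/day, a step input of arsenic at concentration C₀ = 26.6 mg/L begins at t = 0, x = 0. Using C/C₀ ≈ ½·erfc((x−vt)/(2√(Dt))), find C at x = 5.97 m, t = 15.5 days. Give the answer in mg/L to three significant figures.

1.08 mg/L

For a continuous step input, C/C₀ ≈ ½·erfc((x−vt)/(2√(Dt))).
vt = 0.291 × 15.5 = 4.5105 m and 2√(Dt) = 2√(0.0226 × 15.5) = 1.184 m.
Argument (x−vt)/(2√(Dt)) = (5.97 − 4.5105)/1.184 = 1.233; ½·erfc(1.233) = 0.04060.
C = 26.6 × 0.04060 = 1.08 mg/L.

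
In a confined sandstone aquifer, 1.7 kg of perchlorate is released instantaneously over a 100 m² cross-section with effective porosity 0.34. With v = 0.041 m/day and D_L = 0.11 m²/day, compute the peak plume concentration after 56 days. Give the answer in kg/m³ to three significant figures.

The peak of an instantaneous 1D plume sits at x = vt; there the Gaussian factor is 1 and C_max = M/(n_e·A·√(4πDt)), where n_e·A is the pore area the mass is dissolved in.
√(4πDt) = √(4π × 0.11 × 56) = 8.798 m, so C_max = 1.7/(0.34 × 100 × 8.798) = 0.00568 kg/m³.

0.00568 kg/m³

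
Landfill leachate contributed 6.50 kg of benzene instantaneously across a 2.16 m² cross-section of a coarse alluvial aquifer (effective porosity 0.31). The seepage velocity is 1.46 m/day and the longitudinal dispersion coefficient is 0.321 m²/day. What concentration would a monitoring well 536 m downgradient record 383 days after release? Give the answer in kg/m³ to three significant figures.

For an instantaneous plane source, C(x,t) = M/(n_e·A·√(4πDt)) · exp(−(x−vt)²/(4Dt)), with n_e·A the pore (flow) area.
Plume center vt = 1.46 × 383 = 559.18 m, so the well at 536 m is 23.18 m upgradient of the peak.
√(4πDt) = 39.31 m, giving peak height M/(n_e·A·√(4πDt)) = 6.50/(0.31 × 2.16 × 39.31) = 0.2469 kg/m³.
(x−vt)²/(4Dt) = (-23.18)²/(4 × 0.321 × 383) = 1.093; exp(−1.093) = 0.3352.
C = 0.2469 × 0.3352 = 0.0828 kg/m³.

0.0828 kg/m³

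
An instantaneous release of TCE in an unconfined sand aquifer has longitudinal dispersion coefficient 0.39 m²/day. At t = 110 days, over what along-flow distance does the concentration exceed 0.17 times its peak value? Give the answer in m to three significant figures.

The plume is Gaussian with σ = √(2Dt) = √(2 × 0.39 × 110) = 9.263 m.
C/C_peak = exp(−Δx²/(2σ²)) = 0.17 ⇒ Δx = σ·√(−2 ln 0.17) = 9.263 × 1.883 = 17.44 m.
Width = 2Δx = 34.9 m.

34.9 m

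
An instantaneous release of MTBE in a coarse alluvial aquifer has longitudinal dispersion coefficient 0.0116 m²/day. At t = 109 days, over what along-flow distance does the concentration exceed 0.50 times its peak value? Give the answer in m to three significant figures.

The plume is Gaussian with σ = √(2Dt) = √(2 × 0.0116 × 109) = 1.590 m.
C/C_peak = exp(−Δx²/(2σ²)) = 0.50 ⇒ Δx = σ·√(−2 ln 0.50) = 1.590 × 1.177 = 1.871 m.
Width = 2Δx = 3.74 m.

3.74 m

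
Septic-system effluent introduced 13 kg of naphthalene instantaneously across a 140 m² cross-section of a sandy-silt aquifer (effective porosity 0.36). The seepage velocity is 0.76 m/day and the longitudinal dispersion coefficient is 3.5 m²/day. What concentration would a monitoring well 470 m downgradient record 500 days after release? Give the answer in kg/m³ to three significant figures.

0.000547 kg/m³

For an instantaneous plane source, C(x,t) = M/(n_e·A·√(4πDt)) · exp(−(x−vt)²/(4Dt)), with n_e·A the pore (flow) area.
Plume center vt = 0.76 × 500 = 380 m, so the well at 470 m is 90 m downgradient of the peak.
√(4πDt) = 148.3 m, giving peak height M/(n_e·A·√(4πDt)) = 13/(0.36 × 140 × 148.3) = 0.001739 kg/m³.
(x−vt)²/(4Dt) = (90)²/(4 × 3.5 × 500) = 1.157; exp(−1.157) = 0.3144.
C = 0.001739 × 0.3144 = 0.000547 kg/m³.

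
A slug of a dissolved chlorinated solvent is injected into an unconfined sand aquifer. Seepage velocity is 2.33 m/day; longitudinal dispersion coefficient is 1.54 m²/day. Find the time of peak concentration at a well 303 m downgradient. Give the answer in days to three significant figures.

For the 1D instantaneous-source solution, setting ∂C/∂t = 0 at fixed x gives v²t² + 2Dt − x² = 0, so t = (√(D² + v²x²) − D)/v².
√(D² + v²x²) = √(1.54² + 2.33² × 303²) = 706.0; v² = 5.4289.
t = (706.0 − 1.54)/5.4289 = 130 days (vs. the pure-advection estimate x/v = 130 d).

130 days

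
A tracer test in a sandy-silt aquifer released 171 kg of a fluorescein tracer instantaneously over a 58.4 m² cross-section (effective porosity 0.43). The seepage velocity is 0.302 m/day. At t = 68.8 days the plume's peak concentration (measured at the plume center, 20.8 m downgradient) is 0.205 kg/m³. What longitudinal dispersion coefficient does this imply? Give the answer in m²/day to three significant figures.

1.28 m²/day

At the plume center C_max = M/(n_e·A·√(4πDt)), so D = M²/(4πt·(n_e·A·C_max)²).
n_e·A·C_max = 0.43 × 58.4 × 0.205 = 5.148 kg/m.
D = 171²/(4π × 68.8 × 5.148²) = 1.28 m²/day.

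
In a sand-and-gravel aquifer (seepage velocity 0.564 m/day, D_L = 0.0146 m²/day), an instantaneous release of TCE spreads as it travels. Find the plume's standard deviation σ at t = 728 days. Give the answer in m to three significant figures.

Dispersive spreading gives a Gaussian with σ² = 2Dt; advection only shifts the center.
σ = √(2 × 0.0146 × 728) = 4.61 m.

4.61 m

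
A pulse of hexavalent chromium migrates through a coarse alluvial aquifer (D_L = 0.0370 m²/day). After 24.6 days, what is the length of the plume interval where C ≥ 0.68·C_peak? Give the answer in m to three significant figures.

2.37 m

The plume is Gaussian with σ = √(2Dt) = √(2 × 0.0370 × 24.6) = 1.349 m.
C/C_peak = exp(−Δx²/(2σ²)) = 0.68 ⇒ Δx = σ·√(−2 ln 0.68) = 1.349 × 0.8783 = 1.185 m.
Width = 2Δx = 2.37 m.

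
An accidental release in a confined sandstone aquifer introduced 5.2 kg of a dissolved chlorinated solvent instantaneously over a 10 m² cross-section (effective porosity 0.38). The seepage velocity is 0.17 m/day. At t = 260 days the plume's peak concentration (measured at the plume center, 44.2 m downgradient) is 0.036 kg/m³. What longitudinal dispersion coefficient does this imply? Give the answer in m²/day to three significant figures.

At the plume center C_max = M/(n_e·A·√(4πDt)), so D = M²/(4πt·(n_e·A·C_max)²).
n_e·A·C_max = 0.38 × 10 × 0.036 = 0.1368 kg/m.
D = 5.2²/(4π × 260 × 0.1368²) = 0.442 m²/day.

0.442 m²/day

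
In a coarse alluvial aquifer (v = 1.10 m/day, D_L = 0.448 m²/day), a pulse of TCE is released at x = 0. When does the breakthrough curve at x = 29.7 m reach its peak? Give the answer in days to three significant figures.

26.6 days

For the 1D instantaneous-source solution, setting ∂C/∂t = 0 at fixed x gives v²t² + 2Dt − x² = 0, so t = (√(D² + v²x²) − D)/v².
√(D² + v²x²) = √(0.448² + 1.10² × 29.7²) = 32.67; v² = 1.21.
t = (32.67 − 0.448)/1.21 = 26.6 days (vs. the pure-advection estimate x/v = 27.0 d).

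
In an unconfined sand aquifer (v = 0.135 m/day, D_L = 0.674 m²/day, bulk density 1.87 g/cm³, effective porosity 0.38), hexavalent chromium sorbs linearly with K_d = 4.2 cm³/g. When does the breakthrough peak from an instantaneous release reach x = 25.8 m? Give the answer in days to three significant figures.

Retardation factor R = 1 + ρ_b·K_d/n = 1 + 1.87 × 4.2/0.38 = 21.67.
Sorption retards both mechanisms: v_R = v/R = 0.006230 m/day, D_R = D/R = 0.03110 m²/day.
Peak time from v_R²t² + 2D_R t − x² = 0: t = (√(D_R² + v_R²x²) − D_R)/v_R².
√(D_R² + v_R²x²) = √(0.03110² + 0.006230² × 25.8²) = 0.1637; v_R² = 3.881e-05.
t = (0.1637 − 0.03110)/3.881e-05 = 3420 days.

3420 days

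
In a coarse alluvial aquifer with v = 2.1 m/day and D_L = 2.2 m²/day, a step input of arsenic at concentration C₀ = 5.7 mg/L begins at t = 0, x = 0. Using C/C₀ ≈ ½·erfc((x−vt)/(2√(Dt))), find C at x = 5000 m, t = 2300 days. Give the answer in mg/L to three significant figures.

0.259 mg/L

For a continuous step input, C/C₀ ≈ ½·erfc((x−vt)/(2√(Dt))).
vt = 2.1 × 2300 = 4830 m and 2√(Dt) = 2√(2.2 × 2300) = 142.3 m.
Argument (x−vt)/(2√(Dt)) = (5000 − 4830)/142.3 = 1.195; ½·erfc(1.195) = 0.04552.
C = 5.7 × 0.04552 = 0.259 mg/L.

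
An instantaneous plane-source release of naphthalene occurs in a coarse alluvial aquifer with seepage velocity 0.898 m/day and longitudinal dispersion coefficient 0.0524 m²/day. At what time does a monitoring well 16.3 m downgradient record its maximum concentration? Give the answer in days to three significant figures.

For the 1D instantaneous-source solution, setting ∂C/∂t = 0 at fixed x gives v²t² + 2Dt − x² = 0, so t = (√(D² + v²x²) − D)/v².
√(D² + v²x²) = √(0.0524² + 0.898² × 16.3²) = 14.64; v² = 0.806404.
t = (14.64 − 0.0524)/0.806404 = 18.1 days (vs. the pure-advection estimate x/v = 18.2 d).

18.1 days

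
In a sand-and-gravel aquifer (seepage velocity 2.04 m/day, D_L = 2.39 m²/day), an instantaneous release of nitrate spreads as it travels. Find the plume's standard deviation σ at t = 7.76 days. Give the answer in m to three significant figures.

6.09 m

Dispersive spreading gives a Gaussian with σ² = 2Dt; advection only shifts the center.
σ = √(2 × 2.39 × 7.76) = 6.09 m.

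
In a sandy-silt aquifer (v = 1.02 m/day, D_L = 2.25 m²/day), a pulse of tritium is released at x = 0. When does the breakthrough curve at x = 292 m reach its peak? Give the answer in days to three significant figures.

284 days

For the 1D instantaneous-source solution, setting ∂C/∂t = 0 at fixed x gives v²t² + 2Dt − x² = 0, so t = (√(D² + v²x²) − D)/v².
√(D² + v²x²) = √(2.25² + 1.02² × 292²) = 297.8; v² = 1.0404.
t = (297.8 − 2.25)/1.0404 = 284 days (vs. the pure-advection estimate x/v = 286 d).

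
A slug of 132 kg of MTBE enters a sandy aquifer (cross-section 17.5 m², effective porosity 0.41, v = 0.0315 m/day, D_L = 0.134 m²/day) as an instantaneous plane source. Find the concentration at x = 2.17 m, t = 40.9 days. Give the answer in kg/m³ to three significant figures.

For an instantaneous plane source, C(x,t) = M/(n_e·A·√(4πDt)) · exp(−(x−vt)²/(4Dt)), with n_e·A the pore (flow) area.
Plume center vt = 0.0315 × 40.9 = 1.28835 m, so the well at 2.17 m is 0.88165 m downgradient of the peak.
√(4πDt) = 8.299 m, giving peak height M/(n_e·A·√(4πDt)) = 132/(0.41 × 17.5 × 8.299) = 2.217 kg/m³.
(x−vt)²/(4Dt) = (0.88165)²/(4 × 0.134 × 40.9) = 0.03546; exp(−0.03546) = 0.9652.
C = 2.217 × 0.9652 = 2.14 kg/m³.

2.14 kg/m³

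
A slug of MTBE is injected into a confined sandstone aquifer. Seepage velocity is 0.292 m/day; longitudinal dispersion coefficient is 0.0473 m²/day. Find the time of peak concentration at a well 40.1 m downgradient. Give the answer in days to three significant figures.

For the 1D instantaneous-source solution, setting ∂C/∂t = 0 at fixed x gives v²t² + 2Dt − x² = 0, so t = (√(D² + v²x²) − D)/v².
√(D² + v²x²) = √(0.0473² + 0.292² × 40.1²) = 11.71; v² = 0.085264.
t = (11.71 − 0.0473)/0.085264 = 137 days (vs. the pure-advection estimate x/v = 137 d).

137 days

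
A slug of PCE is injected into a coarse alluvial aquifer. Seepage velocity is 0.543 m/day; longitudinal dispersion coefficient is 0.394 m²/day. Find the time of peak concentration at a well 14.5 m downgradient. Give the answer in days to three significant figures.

25.4 days

For the 1D instantaneous-source solution, setting ∂C/∂t = 0 at fixed x gives v²t² + 2Dt − x² = 0, so t = (√(D² + v²x²) − D)/v².
√(D² + v²x²) = √(0.394² + 0.543² × 14.5²) = 7.883; v² = 0.294849.
t = (7.883 − 0.394)/0.294849 = 25.4 days (vs. the pure-advection estimate x/v = 26.7 d).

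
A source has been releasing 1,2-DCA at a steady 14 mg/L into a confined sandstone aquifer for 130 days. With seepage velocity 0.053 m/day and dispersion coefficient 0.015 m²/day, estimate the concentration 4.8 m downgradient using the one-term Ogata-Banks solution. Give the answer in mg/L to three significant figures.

12.0 mg/L

For a continuous step input, C/C₀ ≈ ½·erfc((x−vt)/(2√(Dt))).
vt = 0.053 × 130 = 6.89 m and 2√(Dt) = 2√(0.015 × 130) = 2.793 m.
Argument (x−vt)/(2√(Dt)) = (4.8 − 6.89)/2.793 = -0.7483; ½·erfc(-0.7483) = 0.8550.
C = 14 × 0.8550 = 12.0 mg/L.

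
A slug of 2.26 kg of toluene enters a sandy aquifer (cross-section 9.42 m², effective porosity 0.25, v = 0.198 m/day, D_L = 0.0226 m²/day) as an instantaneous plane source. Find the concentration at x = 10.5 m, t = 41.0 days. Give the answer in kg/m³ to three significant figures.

0.0608 kg/m³

For an instantaneous plane source, C(x,t) = M/(n_e·A·√(4πDt)) · exp(−(x−vt)²/(4Dt)), with n_e·A the pore (flow) area.
Plume center vt = 0.198 × 41.0 = 8.118 m, so the well at 10.5 m is 2.382 m downgradient of the peak.
√(4πDt) = 3.412 m, giving peak height M/(n_e·A·√(4πDt)) = 2.26/(0.25 × 9.42 × 3.412) = 0.2813 kg/m³.
(x−vt)²/(4Dt) = (2.382)²/(4 × 0.0226 × 41.0) = 1.531; exp(−1.531) = 0.2163.
C = 0.2813 × 0.2163 = 0.0608 kg/m³.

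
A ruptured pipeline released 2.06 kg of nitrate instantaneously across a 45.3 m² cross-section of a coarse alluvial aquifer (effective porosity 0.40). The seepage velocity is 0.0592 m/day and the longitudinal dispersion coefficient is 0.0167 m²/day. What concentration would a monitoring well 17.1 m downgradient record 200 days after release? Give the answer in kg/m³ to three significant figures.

For an instantaneous plane source, C(x,t) = M/(n_e·A·√(4πDt)) · exp(−(x−vt)²/(4Dt)), with n_e·A the pore (flow) area.
Plume center vt = 0.0592 × 200 = 11.84 m, so the well at 17.1 m is 5.26 m downgradient of the peak.
√(4πDt) = 6.479 m, giving peak height M/(n_e·A·√(4πDt)) = 2.06/(0.40 × 45.3 × 6.479) = 0.01755 kg/m³.
(x−vt)²/(4Dt) = (5.26)²/(4 × 0.0167 × 200) = 2.071; exp(−2.071) = 0.1261.
C = 0.01755 × 0.1261 = 0.00221 kg/m³.

0.00221 kg/m³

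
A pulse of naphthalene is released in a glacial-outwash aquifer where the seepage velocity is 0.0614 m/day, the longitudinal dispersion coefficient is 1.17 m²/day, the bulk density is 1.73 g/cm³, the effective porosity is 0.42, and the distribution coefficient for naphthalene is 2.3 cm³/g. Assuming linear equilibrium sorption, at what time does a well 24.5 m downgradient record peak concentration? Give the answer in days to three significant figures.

Retardation factor R = 1 + ρ_b·K_d/n = 1 + 1.73 × 2.3/0.42 = 10.47.
Sorption retards both mechanisms: v_R = v/R = 0.005864 m/day, D_R = D/R = 0.1117 m²/day.
Peak time from v_R²t² + 2D_R t − x² = 0: t = (√(D_R² + v_R²x²) − D_R)/v_R².
√(D_R² + v_R²x²) = √(0.1117² + 0.005864² × 24.5²) = 0.1820; v_R² = 3.439e-05.
t = (0.1820 − 0.1117)/3.439e-05 = 2040 days.

2040 days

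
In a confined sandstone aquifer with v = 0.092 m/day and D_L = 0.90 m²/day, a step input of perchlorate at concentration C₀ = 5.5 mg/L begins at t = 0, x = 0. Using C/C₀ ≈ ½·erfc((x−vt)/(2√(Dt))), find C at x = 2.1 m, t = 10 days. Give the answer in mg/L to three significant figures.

For a continuous step input, C/C₀ ≈ ½·erfc((x−vt)/(2√(Dt))).
vt = 0.092 × 10 = 0.92 m and 2√(Dt) = 2√(0.90 × 10) = 6.000 m.
Argument (x−vt)/(2√(Dt)) = (2.1 − 0.92)/6.000 = 0.1967; ½·erfc(0.1967) = 0.3904.
C = 5.5 × 0.3904 = 2.15 mg/L.

2.15 mg/L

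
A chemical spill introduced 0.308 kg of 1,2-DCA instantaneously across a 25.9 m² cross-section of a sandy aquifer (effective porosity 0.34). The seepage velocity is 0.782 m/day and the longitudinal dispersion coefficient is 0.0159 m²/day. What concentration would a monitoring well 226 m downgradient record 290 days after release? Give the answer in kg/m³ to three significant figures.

0.00445 kg/m³

For an instantaneous plane source, C(x,t) = M/(n_e·A·√(4πDt)) · exp(−(x−vt)²/(4Dt)), with n_e·A the pore (flow) area.
Plume center vt = 0.782 × 290 = 226.78 m, so the well at 226 m is 0.78 m upgradient of the peak.
√(4πDt) = 7.612 m, giving peak height M/(n_e·A·√(4πDt)) = 0.308/(0.34 × 25.9 × 7.612) = 0.004595 kg/m³.
(x−vt)²/(4Dt) = (-0.78)²/(4 × 0.0159 × 290) = 0.03299; exp(−0.03299) = 0.9675.
C = 0.004595 × 0.9675 = 0.00445 kg/m³.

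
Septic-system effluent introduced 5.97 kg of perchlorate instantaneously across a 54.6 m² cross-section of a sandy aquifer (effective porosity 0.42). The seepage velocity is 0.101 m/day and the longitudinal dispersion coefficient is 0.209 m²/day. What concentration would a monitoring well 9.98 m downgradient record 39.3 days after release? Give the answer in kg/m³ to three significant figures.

0.00853 kg/m³

For an instantaneous plane source, C(x,t) = M/(n_e·A·√(4πDt)) · exp(−(x−vt)²/(4Dt)), with n_e·A the pore (flow) area.
Plume center vt = 0.101 × 39.3 = 3.9693 m, so the well at 9.98 m is 6.0107 m downgradient of the peak.
√(4πDt) = 10.16 m, giving peak height M/(n_e·A·√(4πDt)) = 5.97/(0.42 × 54.6 × 10.16) = 0.02562 kg/m³.
(x−vt)²/(4Dt) = (6.0107)²/(4 × 0.209 × 39.3) = 1.100; exp(−1.100) = 0.3329.
C = 0.02562 × 0.3329 = 0.00853 kg/m³.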